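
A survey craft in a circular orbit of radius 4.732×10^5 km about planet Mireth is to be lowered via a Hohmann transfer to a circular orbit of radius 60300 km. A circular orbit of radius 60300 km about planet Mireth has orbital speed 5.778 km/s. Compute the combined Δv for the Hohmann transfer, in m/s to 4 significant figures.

Δv = 3000 m/s

From the circular-orbit relation v² = μ/r at r = 60300 km: μ = v²r = (5.778)² × 60300 = 2.01313×10^6 km³/s².
The Hohmann ellipse has a_t = (r₁ + r₂)/2 = 2.6675×10^5 km.
Circular speed at r₁: v₁ = √(μ/r₁) = √(2.01313×10^6/4.732×10^5) = 2.063 km/s.
On the transfer ellipse at r₁, v² = μ(2/r − 1/a) gives v_a = √[μ(2/r₁ − 1/a_t)] = 0.9807 km/s.
First burn Δv₁ = |v_a − v₁| = 1.082 km/s.
At r₂, v₂ = √(μ/r₂) = 5.778 km/s.
Transfer-orbit speed at r₂: v_p = √[μ(2/r₂ − 1/a_t)] = 7.696 km/s.
Second burn Δv₂ = |v₂ − v_p| = 1.918 km/s.
Δv = Δv₁ + Δv₂ = 1.082 + 1.918 = 3.000 km/s.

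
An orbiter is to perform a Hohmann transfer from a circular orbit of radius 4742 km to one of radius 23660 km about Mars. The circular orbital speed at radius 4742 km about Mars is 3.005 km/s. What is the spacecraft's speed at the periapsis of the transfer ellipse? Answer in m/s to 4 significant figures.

From the circular-orbit relation v² = μ/r at r = 4742 km: μ = v²r = (3.005)² × 4742 = 42820.4 km³/s².
Semi-major axis of the transfer orbit: a_t = (4742 + 23660)/2 = 14201 km.
At periapsis, r = 4742 km.
Applying v² = μ(2/r − 1/a_t): v = 3.879 km/s.

v = 3879 m/s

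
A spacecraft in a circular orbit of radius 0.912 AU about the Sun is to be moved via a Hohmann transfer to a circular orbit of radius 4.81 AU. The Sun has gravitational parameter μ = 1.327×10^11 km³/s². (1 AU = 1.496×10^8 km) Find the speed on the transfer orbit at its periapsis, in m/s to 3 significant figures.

In km: r₁ = 0.912 × 1.496×10^8 = 1.364352×10^8 km; r₂ = 4.81 × 1.496×10^8 = 7.19576×10^8 km.
The Hohmann ellipse has a_t = (r₁ + r₂)/2 = 4.280056×10^8 km.
At periapsis, r = 1.364352×10^8 km.
Applying v² = μ(2/r − 1/a_t): v = 40.44 km/s.

v = 40400 m/s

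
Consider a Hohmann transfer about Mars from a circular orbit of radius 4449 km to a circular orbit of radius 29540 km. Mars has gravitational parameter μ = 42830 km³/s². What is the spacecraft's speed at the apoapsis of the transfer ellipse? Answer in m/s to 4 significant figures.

Semi-major axis of the transfer orbit: a_t = (4449 + 29540)/2 = 16994.5 km.
The apoapsis of the transfer ellipse is at r = 29540 km.
Applying v² = μ(2/r − 1/a_t): v = 0.6161 km/s.

v = 616.1 m/s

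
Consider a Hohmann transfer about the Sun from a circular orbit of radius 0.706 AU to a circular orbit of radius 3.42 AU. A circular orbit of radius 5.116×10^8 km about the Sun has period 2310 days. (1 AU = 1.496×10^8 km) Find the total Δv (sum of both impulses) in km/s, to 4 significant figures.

Δv = 16.88 km/s

From Kepler's third law T² = 4π²r³/μ at r = 5.116×10^8 km, T = 2310 days = 2310 × 86400 s = 1.99584×10^8 s: μ = 4π²r³/T² = 1.32709×10^11 km³/s².
In km: r₁ = 0.706 × 1.496×10^8 = 1.056176×10^8 km; r₂ = 3.42 × 1.496×10^8 = 5.11632×10^8 km.
Transfer-ellipse semi-major axis a_t = (r₁ + r₂)/2 = (1.056176×10^8 + 5.11632×10^8)/2 = 3.086248×10^8 km.
Circular speed at r₁: v₁ = √(μ/r₁) = √(1.32709×10^11/1.056176×10^8) = 35.447 km/s.
Transfer-orbit speed at r₁ (vis-viva): v_p = √[μ(2/r₁ − 1/a_t)] = 45.640 km/s.
First burn Δv₁ = |v_p − v₁| = 10.193 km/s.
At r₂, v₂ = √(μ/r₂) = 16.1054 km/s.
Transfer-orbit speed at r₂: v_a = √[μ(2/r₂ − 1/a_t)] = 9.42158 km/s.
Second burn Δv₂ = |v₂ − v_a| = 6.6838 km/s.
Total Δv = Δv₁ + Δv₂ = 16.88 km/s.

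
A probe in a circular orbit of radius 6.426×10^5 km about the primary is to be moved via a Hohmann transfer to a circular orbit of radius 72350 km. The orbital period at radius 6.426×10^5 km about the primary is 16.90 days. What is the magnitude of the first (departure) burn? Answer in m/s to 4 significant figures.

From Kepler's third law T² = 4π²r³/μ at r = 6.426×10^5 km, T = 16.90 days = 16.90 × 86400 s = 1.46016×10^6 s: μ = 4π²r³/T² = 4.91339×10^6 km³/s².
Semi-major axis of the transfer orbit: a_t = (6.426×10^5 + 72350)/2 = 3.57475×10^5 km.
Circular speed at r = 6.426×10^5 km: v_c = √(μ/r) = 2.765 km/s.
Vis-viva on the transfer ellipse at r = 6.426×10^5 km gives v_t = √[μ(2/r − 1/a_t)] = 1.244 km/s.
Δv₁ = |v_t − v_c| = |1.244 − 2.765| = 1.521 km/s.

Δv₁ = 1521 m/s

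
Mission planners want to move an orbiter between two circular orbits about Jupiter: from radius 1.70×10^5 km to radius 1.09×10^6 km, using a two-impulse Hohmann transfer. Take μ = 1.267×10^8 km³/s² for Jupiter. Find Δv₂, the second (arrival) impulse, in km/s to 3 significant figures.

Transfer-ellipse semi-major axis a_t = (r₁ + r₂)/2 = (1.700×10^5 + 1.090×10^6)/2 = 6.300×10^5 km.
Circular speed at r = 1.090×10^6 km: v_c = √(μ/r) = 10.7814 km/s.
Transfer-orbit speed at the same r (vis-viva, a = a_t): v_t = √[μ(2/r − 1/a_t)] = 5.60053 km/s.
Δv₂ = |v_t − v_c| = |5.60053 − 10.7814| = 5.181 km/s.

Δv₂ = 5.18 km/s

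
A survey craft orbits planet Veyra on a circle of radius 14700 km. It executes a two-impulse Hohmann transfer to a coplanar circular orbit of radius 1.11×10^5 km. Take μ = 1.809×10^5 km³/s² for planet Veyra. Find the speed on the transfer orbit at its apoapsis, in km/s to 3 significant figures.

v = 0.617 km/s

Semi-major axis of the transfer orbit: a_t = (14700 + 1.110×10^5)/2 = 62850 km.
At apoapsis, r = 1.110×10^5 km.
Applying v² = μ(2/r − 1/a_t): v = 0.6174 km/s.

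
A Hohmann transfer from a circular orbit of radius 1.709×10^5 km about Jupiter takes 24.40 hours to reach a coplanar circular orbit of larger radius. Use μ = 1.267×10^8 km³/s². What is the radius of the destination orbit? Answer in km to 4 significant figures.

r₂ = 7.545×10^5 km

Transfer time t = 24.40 hours = 87840 s, and t = π√(a_t³/μ).
So a_t = (μ t²/π²)^(1/3) = (1.267×10^8 × (87840)² / π²)^(1/3) = 4.6269×10^5 km.
Since a_t = (r₁ + r₂)/2, r₂ = 2a_t − r₁ = 2×4.6269×10^5 − 1.709×10^5 = 7.5448×10^5 km.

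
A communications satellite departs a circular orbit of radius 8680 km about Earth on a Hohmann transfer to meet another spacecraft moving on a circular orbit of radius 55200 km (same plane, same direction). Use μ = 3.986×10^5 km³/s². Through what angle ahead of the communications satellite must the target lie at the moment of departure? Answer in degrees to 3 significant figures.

φ = 101°

The Hohmann ellipse has a_t = (r₁ + r₂)/2 = 31940 km.
Transfer time t = π√(a_t³/μ) = 28404.3 s.
Target angular speed ω₂ = √(μ/r₂³) = 4.86811×10^-5 rad/s.
Angle swept by the target during transfer: ω₂·t = 1.38275 rad = 79.23°.
Arrival is 180° from departure on the ellipse, so φ = 180° − 79.23° = 101°.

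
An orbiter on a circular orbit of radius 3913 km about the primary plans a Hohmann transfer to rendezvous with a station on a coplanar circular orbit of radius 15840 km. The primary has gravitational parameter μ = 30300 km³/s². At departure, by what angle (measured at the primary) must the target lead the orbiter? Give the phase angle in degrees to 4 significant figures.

Transfer-ellipse semi-major axis a_t = (r₁ + r₂)/2 = (3913 + 15840)/2 = 9876.5 km.
The half-period of the transfer ellipse is t = π√(a_t³/μ) = 17714.7 s.
The target's mean motion on its circular orbit is ω₂ = √(μ/r₂³) = 8.73149×10^-5 rad/s.
Angle swept by the target during transfer: ω₂·t = 1.54676 rad = 88.62°.
Arrival is 180° from departure on the ellipse, so φ = 180° − 88.62° = 91.38°.

φ = 91.38°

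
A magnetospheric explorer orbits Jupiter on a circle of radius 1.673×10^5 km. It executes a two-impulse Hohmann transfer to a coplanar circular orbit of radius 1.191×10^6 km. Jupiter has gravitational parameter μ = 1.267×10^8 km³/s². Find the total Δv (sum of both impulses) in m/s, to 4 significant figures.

Δv = 14120 m/s

Transfer-ellipse semi-major axis a_t = (r₁ + r₂)/2 = (1.673×10^5 + 1.191×10^6)/2 = 6.7915×10^5 km.
At r₁ the circular-orbit speed is v₁ = √(μ/r₁) = 27.5195 km/s.
Transfer-orbit speed at r₁ (vis-viva): v_p = √[μ(2/r₁ − 1/a_t)] = 36.4429 km/s.
First burn Δv₁ = |v_p − v₁| = 8.923 km/s.
At r₂, v₂ = √(μ/r₂) = 10.314 km/s.
Transfer-orbit speed at r₂: v_a = √[μ(2/r₂ − 1/a_t)] = 5.1191 km/s.
Second burn Δv₂ = |v₂ − v_a| = 5.195 km/s.
Δv = Δv₁ + Δv₂ = 8.923 + 5.195 = 14.12 km/s.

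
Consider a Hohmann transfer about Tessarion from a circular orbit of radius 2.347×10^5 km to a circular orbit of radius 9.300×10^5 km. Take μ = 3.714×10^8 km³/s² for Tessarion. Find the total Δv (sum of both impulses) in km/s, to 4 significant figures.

Δv = 17.79 km/s

The Hohmann ellipse has a_t = (r₁ + r₂)/2 = 5.8235×10^5 km.
At r₁ the circular-orbit speed is v₁ = √(μ/r₁) = 39.78 km/s.
On the transfer ellipse at r₁, v² = μ(2/r − 1/a) gives v_p = √[μ(2/r₁ − 1/a_t)] = 50.27 km/s.
First burn Δv₁ = |v_p − v₁| = 10.49 km/s.
Circular speed at r₂: v₂ = √(μ/r₂) = 19.984 km/s.
Transfer-orbit speed at r₂: v_a = √[μ(2/r₂ − 1/a_t)] = 12.687 km/s.
Second burn Δv₂ = |v₂ − v_a| = 7.297 km/s.
Δv = Δv₁ + Δv₂ = 10.49 + 7.297 = 17.79 km/s.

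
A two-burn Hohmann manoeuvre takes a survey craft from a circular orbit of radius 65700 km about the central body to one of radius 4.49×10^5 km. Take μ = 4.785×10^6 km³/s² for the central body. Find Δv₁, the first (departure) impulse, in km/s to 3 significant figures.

Δv₁ = 2.74 km/s

Semi-major axis of the transfer orbit: a_t = (65700 + 4.490×10^5)/2 = 2.5735×10^5 km.
On the circular orbit at r = 65700 km, v_c = √(μ/r) = 8.5341 km/s.
Transfer-orbit speed at the same r (vis-viva, a = a_t): v_t = √[μ(2/r − 1/a_t)] = 11.272 km/s.
Δv₁ = |v_t − v_c| = |11.272 − 8.5341| = 2.738 km/s.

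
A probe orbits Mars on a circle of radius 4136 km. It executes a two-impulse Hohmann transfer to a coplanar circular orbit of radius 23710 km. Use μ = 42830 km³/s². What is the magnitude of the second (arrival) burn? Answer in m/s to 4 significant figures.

Δv₂ = 611.5 m/s

The Hohmann ellipse has a_t = (r₁ + r₂)/2 = 13923 km.
On the circular orbit at r = 23710 km, v_c = √(μ/r) = 1.344 km/s.
Vis-viva on the transfer ellipse at r = 23710 km gives v_t = √[μ(2/r − 1/a_t)] = 0.7325 km/s.
Δv₂ = |v_t − v_c| = |0.7325 − 1.344| = 0.6115 km/s.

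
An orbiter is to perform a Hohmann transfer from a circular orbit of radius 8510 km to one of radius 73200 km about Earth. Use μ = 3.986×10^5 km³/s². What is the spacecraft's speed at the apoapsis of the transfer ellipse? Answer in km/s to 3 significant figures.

v = 1.07 km/s

The Hohmann ellipse has a_t = (r₁ + r₂)/2 = 40855 km.
At apoapsis, r = 73200 km.
Vis-viva: v = √[μ(2/r − 1/a_t)] = √[3.986×10^5 × (2/73200 − 1/40855)] = 1.065 km/s.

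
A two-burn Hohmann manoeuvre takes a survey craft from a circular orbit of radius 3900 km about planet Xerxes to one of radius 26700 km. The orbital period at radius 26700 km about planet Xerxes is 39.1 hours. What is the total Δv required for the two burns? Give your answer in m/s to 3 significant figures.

Δv = 1590 m/s

From Kepler's third law T² = 4π²r³/μ at r = 26700 km, T = 39.1 hours = 39.1 × 3600 s = 1.4076×10^5 s: μ = 4π²r³/T² = 37925.8 km³/s².
The Hohmann ellipse has a_t = (r₁ + r₂)/2 = 15300 km.
At r₁ the circular-orbit speed is v₁ = √(μ/r₁) = 3.1184 km/s.
Transfer-orbit speed at r₁ (v² = μ(2/r − 1/a)): v_p = √[μ(2/r₁ − 1/a_t)] = 4.1195 km/s.
First burn Δv₁ = |v_p − v₁| = 1.001 km/s.
At r₂, v₂ = √(μ/r₂) = 1.1918 km/s.
Transfer-orbit speed at r₂: v_a = √[μ(2/r₂ − 1/a_t)] = 0.60173 km/s.
Second burn Δv₂ = |v₂ − v_a| = 0.5901 km/s.
Δv = Δv₁ + Δv₂ = 1.001 + 0.5901 = 1.591 km/s.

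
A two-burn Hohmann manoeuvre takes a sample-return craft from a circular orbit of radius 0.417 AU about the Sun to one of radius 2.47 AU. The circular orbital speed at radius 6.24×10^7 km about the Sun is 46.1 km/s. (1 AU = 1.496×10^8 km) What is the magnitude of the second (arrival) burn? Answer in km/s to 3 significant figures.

From the circular-orbit relation v² = μ/r at r = 6.24×10^7 km: μ = v²r = (46.1)² × 6.24×10^7 = 1.32613×10^11 km³/s².
In km: r₁ = 0.417 × 1.496×10^8 = 6.23832×10^7 km; r₂ = 2.47 × 1.496×10^8 = 3.69512×10^8 km.
Semi-major axis of the transfer orbit: a_t = (6.23832×10^7 + 3.69512×10^8)/2 = 2.159476×10^8 km.
Circular speed at r = 3.69512×10^8 km: v_c = √(μ/r) = 18.944 km/s.
Transfer-orbit speed at the same r (vis-viva, a = a_t): v_t = √[μ(2/r − 1/a_t)] = 10.182 km/s.
Δv₂ = |v_t − v_c| = |10.182 − 18.944| = 8.762 km/s.

Δv₂ = 8.76 km/s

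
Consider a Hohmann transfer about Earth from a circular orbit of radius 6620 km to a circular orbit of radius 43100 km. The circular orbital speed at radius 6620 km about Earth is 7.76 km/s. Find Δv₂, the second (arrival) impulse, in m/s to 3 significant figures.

From the circular-orbit relation v² = μ/r at r = 6620 km: μ = v²r = (7.76)² × 6620 = 3.98641×10^5 km³/s².
Transfer-ellipse semi-major axis a_t = (r₁ + r₂)/2 = (6620 + 43100)/2 = 24860 km.
Circular speed at r = 43100 km: v_c = √(μ/r) = 3.041 km/s.
Vis-viva on the transfer ellipse at r = 43100 km gives v_t = √[μ(2/r − 1/a_t)] = 1.569 km/s.
Δv₂ = |v_t − v_c| = |1.569 − 3.041| = 1.472 km/s.

Δv₂ = 1470 m/s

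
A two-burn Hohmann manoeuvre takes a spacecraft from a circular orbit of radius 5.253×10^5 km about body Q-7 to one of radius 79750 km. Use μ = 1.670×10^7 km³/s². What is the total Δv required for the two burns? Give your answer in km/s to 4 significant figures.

Transfer-ellipse semi-major axis a_t = (r₁ + r₂)/2 = (5.253×10^5 + 79750)/2 = 3.02525×10^5 km.
At r₁ the circular-orbit speed is v₁ = √(μ/r₁) = 5.638 km/s.
On the transfer ellipse at r₁, vis-viva equation gives v_a = √[μ(2/r₁ − 1/a_t)] = 2.895 km/s.
First burn Δv₁ = |v_a − v₁| = 2.743 km/s.
Circular speed at r₂: v₂ = √(μ/r₂) = 14.4708 km/s.
Transfer-orbit speed at r₂: v_p = √[μ(2/r₂ − 1/a_t)] = 19.0685 km/s.
Second burn Δv₂ = |v₂ − v_p| = 4.598 km/s.
Total Δv = Δv₁ + Δv₂ = 7.341 km/s.

Δv = 7.341 km/s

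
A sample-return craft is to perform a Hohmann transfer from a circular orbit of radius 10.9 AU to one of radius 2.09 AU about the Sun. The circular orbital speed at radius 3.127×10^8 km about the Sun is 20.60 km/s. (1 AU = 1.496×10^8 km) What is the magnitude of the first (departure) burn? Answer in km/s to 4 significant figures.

Δv₁ = 3.904 km/s

From the circular-orbit relation v² = μ/r at r = 3.127×10^8 km: μ = v²r = (20.60)² × 3.127×10^8 = 1.32697×10^11 km³/s².
In km: r₁ = 10.9 × 1.496×10^8 = 1.63064×10^9 km; r₂ = 2.09 × 1.496×10^8 = 3.12664×10^8 km.
Transfer-ellipse semi-major axis a_t = (r₁ + r₂)/2 = (1.63064×10^9 + 3.12664×10^8)/2 = 9.71652×10^8 km.
Circular speed at r = 1.63064×10^9 km: v_c = √(μ/r) = 9.021 km/s.
Transfer-orbit speed at the same r (vis-viva, a = a_t): v_t = √[μ(2/r − 1/a_t)] = 5.117 km/s.
Δv₁ = |v_t − v_c| = |5.117 − 9.021| = 3.904 km/s.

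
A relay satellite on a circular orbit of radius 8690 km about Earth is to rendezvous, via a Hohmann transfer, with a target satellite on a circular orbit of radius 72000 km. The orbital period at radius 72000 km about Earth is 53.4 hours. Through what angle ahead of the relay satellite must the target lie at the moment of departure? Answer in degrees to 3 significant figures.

From Kepler's third law T² = 4π²r³/μ at r = 72000 km, T = 53.4 hours = 53.4 × 3600 s = 1.9224×10^5 s: μ = 4π²r³/T² = 3.98722×10^5 km³/s².
The Hohmann ellipse has a_t = (r₁ + r₂)/2 = 40345 km.
Transfer time t = π√(a_t³/μ) = 40318.1 s.
Target angular speed ω₂ = √(μ/r₂³) = 3.26841×10^-5 rad/s.
Angle swept by the target during transfer: ω₂·t = 1.31776 rad = 75.502°.
The relay satellite traverses 180° on the transfer ellipse, so the target must lead by 180° − 75.502° = 104°.

φ = 104°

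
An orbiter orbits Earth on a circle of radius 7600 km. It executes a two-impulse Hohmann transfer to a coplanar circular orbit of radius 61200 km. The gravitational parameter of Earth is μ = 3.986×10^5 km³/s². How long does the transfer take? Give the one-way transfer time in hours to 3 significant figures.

t = 8.82 hours

The Hohmann ellipse has a_t = (r₁ + r₂)/2 = 34400 km.
By Kepler's third law the transfer-orbit period is T = 2π√(a_t³/μ), so t = T/2 = 31750 s.
Converting: 31750 s ÷ 3600 s/hour = 8.82 hours.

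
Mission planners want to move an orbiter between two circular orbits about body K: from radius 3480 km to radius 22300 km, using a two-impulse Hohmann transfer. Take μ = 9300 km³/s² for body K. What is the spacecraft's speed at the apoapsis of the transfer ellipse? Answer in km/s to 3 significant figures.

v = 0.336 km/s

Transfer-ellipse semi-major axis a_t = (r₁ + r₂)/2 = (3480 + 22300)/2 = 12890 km.
At apoapsis, r = 22300 km.
From the vis-viva equation, v = √[μ(2/r − 1/a_t)] = 0.3355 km/s.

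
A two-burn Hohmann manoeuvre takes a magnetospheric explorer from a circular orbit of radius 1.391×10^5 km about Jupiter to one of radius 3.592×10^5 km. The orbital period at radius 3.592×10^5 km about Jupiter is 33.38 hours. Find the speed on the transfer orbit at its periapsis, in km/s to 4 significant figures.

From Kepler's third law T² = 4π²r³/μ at r = 3.592×10^5 km, T = 33.38 hours = 33.38 × 3600 s = 1.20168×10^5 s: μ = 4π²r³/T² = 1.26704×10^8 km³/s².
Semi-major axis of the transfer orbit: a_t = (1.391×10^5 + 3.592×10^5)/2 = 2.4915×10^5 km.
The periapsis of the transfer ellipse is at r = 1.391×10^5 km.
Applying v² = μ(2/r − 1/a_t): v = 36.24 km/s.

v = 36.24 km/s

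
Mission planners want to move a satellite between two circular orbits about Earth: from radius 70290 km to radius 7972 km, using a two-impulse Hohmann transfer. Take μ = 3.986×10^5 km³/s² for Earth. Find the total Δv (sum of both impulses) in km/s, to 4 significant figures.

Δv = 3.712 km/s

Transfer-ellipse semi-major axis a_t = (r₁ + r₂)/2 = (70290 + 7972)/2 = 39131 km.
At r₁ the circular-orbit speed is v₁ = √(μ/r₁) = 2.381 km/s.
On the transfer ellipse at r₁, vis-viva gives v_a = √[μ(2/r₁ − 1/a_t)] = 1.075 km/s.
First burn Δv₁ = |v_a − v₁| = 1.306 km/s.
Circular speed at r₂: v₂ = √(μ/r₂) = 7.071 km/s.
Transfer-orbit speed at r₂: v_p = √[μ(2/r₂ − 1/a_t)] = 9.477 km/s.
Second burn Δv₂ = |v₂ − v_p| = 2.406 km/s.
Total Δv = Δv₁ + Δv₂ = 3.712 km/s.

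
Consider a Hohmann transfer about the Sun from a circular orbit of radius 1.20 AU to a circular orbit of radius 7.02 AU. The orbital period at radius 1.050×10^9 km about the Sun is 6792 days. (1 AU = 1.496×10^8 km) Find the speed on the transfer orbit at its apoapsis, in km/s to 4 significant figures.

v = 6.074 km/s

From Kepler's third law T² = 4π²r³/μ at r = 1.050×10^9 km, T = 6792 days = 6792 × 86400 s = 5.868288×10^8 s: μ = 4π²r³/T² = 1.32710×10^11 km³/s².
In km: r₁ = 1.20 × 1.496×10^8 = 1.7952×10^8 km; r₂ = 7.02 × 1.496×10^8 = 1.050192×10^9 km.
The Hohmann ellipse has a_t = (r₁ + r₂)/2 = 6.14856×10^8 km.
The apoapsis of the transfer ellipse is at r = 1.050192×10^9 km.
Applying v² = μ(2/r − 1/a_t): v = 6.074 km/s.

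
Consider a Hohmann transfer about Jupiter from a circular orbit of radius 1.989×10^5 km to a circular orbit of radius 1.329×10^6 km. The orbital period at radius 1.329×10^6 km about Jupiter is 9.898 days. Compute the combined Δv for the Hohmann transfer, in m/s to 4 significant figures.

From Kepler's third law T² = 4π²r³/μ at r = 1.329×10^6 km, T = 9.898 days = 9.898 × 86400 s = 8.551872×10^5 s: μ = 4π²r³/T² = 1.26710×10^8 km³/s².
Semi-major axis of the transfer orbit: a_t = (1.989×10^5 + 1.329×10^6)/2 = 7.6395×10^5 km.
Circular speed at r₁: v₁ = √(μ/r₁) = √(1.26710×10^8/1.989×10^5) = 25.24 km/s.
Transfer-orbit speed at r₁ (vis-viva): v_p = √[μ(2/r₁ − 1/a_t)] = 33.29 km/s.
First burn Δv₁ = |v_p − v₁| = 8.050 km/s.
Circular speed at r₂: v₂ = √(μ/r₂) = 9.764 km/s.
Transfer-orbit speed at r₂: v_a = √[μ(2/r₂ − 1/a_t)] = 4.982 km/s.
Second burn Δv₂ = |v₂ − v_a| = 4.782 km/s.
Total Δv = Δv₁ + Δv₂ = 12.83 km/s.

Δv = 12830 m/s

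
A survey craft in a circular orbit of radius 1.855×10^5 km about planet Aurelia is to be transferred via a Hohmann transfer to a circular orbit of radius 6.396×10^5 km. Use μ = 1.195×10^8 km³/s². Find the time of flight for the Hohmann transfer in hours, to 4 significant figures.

t = 21.15 hours

Transfer-ellipse semi-major axis a_t = (r₁ + r₂)/2 = (1.855×10^5 + 6.396×10^5)/2 = 4.1255×10^5 km.
By Kepler's third law the transfer-orbit period is T = 2π√(a_t³/μ), so t = T/2 = 76150 s.
Converting: 76150 s ÷ 3600 s/hour = 21.15 hours.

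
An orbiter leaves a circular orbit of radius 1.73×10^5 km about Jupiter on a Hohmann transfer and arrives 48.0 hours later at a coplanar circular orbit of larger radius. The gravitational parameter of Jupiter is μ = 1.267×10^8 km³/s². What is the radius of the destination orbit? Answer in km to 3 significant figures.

r₂ = 1.28×10^6 km

Transfer time t = 48.0 hours = 1.728×10^5 s, and t = π√(a_t³/μ).
So a_t = (μ t²/π²)^(1/3) = (1.267×10^8 × (1.728×10^5)² / π²)^(1/3) = 7.2642×10^5 km.
Since a_t = (r₁ + r₂)/2, r₂ = 2a_t − r₁ = 2×7.2642×10^5 − 1.730×10^5 = 1.27984×10^6 km.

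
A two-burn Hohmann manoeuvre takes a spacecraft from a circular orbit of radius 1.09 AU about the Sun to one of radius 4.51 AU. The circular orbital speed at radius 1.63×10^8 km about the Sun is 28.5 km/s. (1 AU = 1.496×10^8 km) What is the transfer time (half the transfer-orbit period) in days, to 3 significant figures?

t = 857 days

From the circular-orbit relation v² = μ/r at r = 1.63×10^8 km: μ = v²r = (28.5)² × 1.63×10^8 = 1.32397×10^11 km³/s².
In km: r₁ = 1.09 × 1.496×10^8 = 1.63064×10^8 km; r₂ = 4.51 × 1.496×10^8 = 6.74696×10^8 km.
Semi-major axis of the transfer orbit: a_t = (1.63064×10^8 + 6.74696×10^8)/2 = 4.1888×10^8 km.
Half the transfer-orbit period gives t = π√(a_t³/μ) = 7.402×10^7 s.
Converting: 7.402×10^7 s ÷ 86400 s/day = 857 days.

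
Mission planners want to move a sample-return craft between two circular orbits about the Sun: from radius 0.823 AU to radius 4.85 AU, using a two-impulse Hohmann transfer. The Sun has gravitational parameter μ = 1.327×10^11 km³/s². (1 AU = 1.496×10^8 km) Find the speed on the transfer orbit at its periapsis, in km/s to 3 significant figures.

v = 42.9 km/s

In km: r₁ = 0.823 × 1.496×10^8 = 1.231208×10^8 km; r₂ = 4.85 × 1.496×10^8 = 7.2556×10^8 km.
The Hohmann ellipse has a_t = (r₁ + r₂)/2 = 4.243404×10^8 km.
The periapsis of the transfer ellipse is at r = 1.231208×10^8 km.
From the vis-viva equation, v = √[μ(2/r − 1/a_t)] = 42.93 km/s.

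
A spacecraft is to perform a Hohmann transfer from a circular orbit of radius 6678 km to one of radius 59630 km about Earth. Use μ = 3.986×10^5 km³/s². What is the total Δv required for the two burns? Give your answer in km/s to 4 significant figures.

Δv = 4.060 km/s

Semi-major axis of the transfer orbit: a_t = (6678 + 59630)/2 = 33154 km.
At r₁ the circular-orbit speed is v₁ = √(μ/r₁) = 7.7258 km/s.
On the transfer ellipse at r₁, vis-viva gives v_p = √[μ(2/r₁ − 1/a_t)] = 10.361 km/s.
First burn Δv₁ = |v_p − v₁| = 2.635 km/s.
At r₂, v₂ = √(μ/r₂) = 2.585 km/s.
Transfer-orbit speed at r₂: v_a = √[μ(2/r₂ − 1/a_t)] = 1.160 km/s.
Second burn Δv₂ = |v₂ − v_a| = 1.425 km/s.
Δv = Δv₁ + Δv₂ = 2.635 + 1.425 = 4.060 km/s.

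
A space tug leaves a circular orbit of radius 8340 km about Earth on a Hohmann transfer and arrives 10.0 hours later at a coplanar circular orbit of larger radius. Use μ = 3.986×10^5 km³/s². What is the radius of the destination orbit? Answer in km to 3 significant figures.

r₂ = 66500 km

Transfer time t = 10.0 hours = 36000 s, and t = π√(a_t³/μ).
So a_t = (μ t²/π²)^(1/3) = (3.986×10^5 × (36000)² / π²)^(1/3) = 37407 km.
Since a_t = (r₁ + r₂)/2, r₂ = 2a_t − r₁ = 2×37407 − 8340 = 66474 km.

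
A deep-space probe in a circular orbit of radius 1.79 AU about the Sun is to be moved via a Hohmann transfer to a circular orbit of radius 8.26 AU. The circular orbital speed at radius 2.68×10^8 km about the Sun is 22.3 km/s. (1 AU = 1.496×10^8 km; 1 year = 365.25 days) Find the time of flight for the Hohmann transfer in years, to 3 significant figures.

t = 5.62 years

From the circular-orbit relation v² = μ/r at r = 2.68×10^8 km: μ = v²r = (22.3)² × 2.68×10^8 = 1.33274×10^11 km³/s².
In km: r₁ = 1.79 × 1.496×10^8 = 2.67784×10^8 km; r₂ = 8.26 × 1.496×10^8 = 1.235696×10^9 km.
Transfer-ellipse semi-major axis a_t = (r₁ + r₂)/2 = (2.67784×10^8 + 1.235696×10^9)/2 = 7.5174×10^8 km.
By Kepler's third law the transfer-orbit period is T = 2π√(a_t³/μ), so t = T/2 = 1.774×10^8 s.
Converting: 1.774×10^8 s ÷ 3.15576×10^7 s/year (365.25 × 86400) = 5.62 years.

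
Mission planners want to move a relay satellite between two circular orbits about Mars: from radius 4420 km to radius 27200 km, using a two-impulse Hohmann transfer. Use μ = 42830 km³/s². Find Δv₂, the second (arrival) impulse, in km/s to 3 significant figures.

Semi-major axis of the transfer orbit: a_t = (4420 + 27200)/2 = 15810 km.
Circular speed at r = 27200 km: v_c = √(μ/r) = 1.254844 km/s.
Transfer-orbit speed at the same r (vis-viva, a = a_t): v_t = √[μ(2/r − 1/a_t)] = 0.6634906 km/s.
Δv₂ = |v_t − v_c| = |0.6634906 − 1.254844| = 0.5914 km/s.

Δv₂ = 0.591 km/s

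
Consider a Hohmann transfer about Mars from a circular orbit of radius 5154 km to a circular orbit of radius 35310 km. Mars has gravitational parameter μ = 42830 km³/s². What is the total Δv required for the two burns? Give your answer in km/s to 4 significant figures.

Δv = 1.471 km/s

The Hohmann ellipse has a_t = (r₁ + r₂)/2 = 20232 km.
Circular speed at r₁: v₁ = √(μ/r₁) = √(42830/5154) = 2.8827 km/s.
Transfer-orbit speed at r₁ (vis-viva equation): v_p = √[μ(2/r₁ − 1/a_t)] = 3.8083 km/s.
First burn Δv₁ = |v_p − v₁| = 0.9256 km/s.
At r₂, v₂ = √(μ/r₂) = 1.10135 km/s.
Transfer-orbit speed at r₂: v_a = √[μ(2/r₂ − 1/a_t)] = 0.555876 km/s.
Second burn Δv₂ = |v₂ − v_a| = 0.5455 km/s.
Δv = Δv₁ + Δv₂ = 0.9256 + 0.5455 = 1.471 km/s.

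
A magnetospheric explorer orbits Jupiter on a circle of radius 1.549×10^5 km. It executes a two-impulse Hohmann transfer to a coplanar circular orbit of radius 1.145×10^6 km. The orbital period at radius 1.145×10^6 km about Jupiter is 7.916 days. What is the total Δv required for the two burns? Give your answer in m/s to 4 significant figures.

From Kepler's third law T² = 4π²r³/μ at r = 1.145×10^6 km, T = 7.916 days = 7.916 × 86400 s = 6.839424×10^5 s: μ = 4π²r³/T² = 1.26688×10^8 km³/s².
The Hohmann ellipse has a_t = (r₁ + r₂)/2 = 6.4995×10^5 km.
Circular speed at r₁: v₁ = √(μ/r₁) = √(1.26688×10^8/1.549×10^5) = 28.60 km/s.
On the transfer ellipse at r₁, v² = μ(2/r − 1/a) gives v_p = √[μ(2/r₁ − 1/a_t)] = 37.96 km/s.
First burn Δv₁ = |v_p − v₁| = 9.360 km/s.
Circular speed at r₂: v₂ = √(μ/r₂) = 10.519 km/s.
Transfer-orbit speed at r₂: v_a = √[μ(2/r₂ − 1/a_t)] = 5.1351 km/s.
Second burn Δv₂ = |v₂ − v_a| = 5.384 km/s.
Total Δv = Δv₁ + Δv₂ = 14.74 km/s.

Δv = 14740 m/s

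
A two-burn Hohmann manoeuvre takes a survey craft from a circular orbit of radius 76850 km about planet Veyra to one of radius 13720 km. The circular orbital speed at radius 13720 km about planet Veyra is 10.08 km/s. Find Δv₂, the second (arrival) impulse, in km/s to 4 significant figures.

Δv₂ = 3.051 km/s

From the circular-orbit relation v² = μ/r at r = 13720 km: μ = v²r = (10.08)² × 13720 = 1.39404×10^6 km³/s².
The Hohmann ellipse has a_t = (r₁ + r₂)/2 = 45285 km.
Circular speed at r = 13720 km: v_c = √(μ/r) = 10.080 km/s.
Vis-viva on the transfer ellipse at r = 13720 km gives v_t = √[μ(2/r − 1/a_t)] = 13.131 km/s.
Δv₂ = |v_t − v_c| = |13.131 − 10.080| = 3.051 km/s.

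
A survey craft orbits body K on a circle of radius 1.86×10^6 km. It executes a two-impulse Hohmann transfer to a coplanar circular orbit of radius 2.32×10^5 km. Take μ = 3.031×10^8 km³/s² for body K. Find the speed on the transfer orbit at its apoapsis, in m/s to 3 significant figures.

The Hohmann ellipse has a_t = (r₁ + r₂)/2 = 1.046×10^6 km.
At apoapsis, r = 1.860×10^6 km.
Vis-viva: v = √[μ(2/r − 1/a_t)] = √[3.031×10^8 × (2/1.860×10^6 − 1/1.046×10^6)] = 6.012 km/s.

v = 6010 m/s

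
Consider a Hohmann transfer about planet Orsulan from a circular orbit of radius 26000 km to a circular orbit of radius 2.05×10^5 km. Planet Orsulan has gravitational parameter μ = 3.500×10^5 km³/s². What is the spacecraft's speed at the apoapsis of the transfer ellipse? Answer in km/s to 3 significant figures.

The Hohmann ellipse has a_t = (r₁ + r₂)/2 = 1.155×10^5 km.
The apoapsis of the transfer ellipse is at r = 2.050×10^5 km.
Vis-viva: v = √[μ(2/r − 1/a_t)] = √[3.500×10^5 × (2/2.050×10^5 − 1/1.155×10^5)] = 0.6199 km/s.

v = 0.620 km/s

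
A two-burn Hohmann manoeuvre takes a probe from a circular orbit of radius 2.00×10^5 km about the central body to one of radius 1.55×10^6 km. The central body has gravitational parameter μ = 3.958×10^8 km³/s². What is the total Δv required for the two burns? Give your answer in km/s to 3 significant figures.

Transfer-ellipse semi-major axis a_t = (r₁ + r₂)/2 = (2.000×10^5 + 1.550×10^6)/2 = 8.750×10^5 km.
At r₁ the circular-orbit speed is v₁ = √(μ/r₁) = 44.49 km/s.
Transfer-orbit speed at r₁ (vis-viva equation): v_p = √[μ(2/r₁ − 1/a_t)] = 59.21 km/s.
First burn Δv₁ = |v_p − v₁| = 14.72 km/s.
Circular speed at r₂: v₂ = √(μ/r₂) = 15.98 km/s.
Transfer-orbit speed at r₂: v_a = √[μ(2/r₂ − 1/a_t)] = 7.640 km/s.
Second burn Δv₂ = |v₂ − v_a| = 8.340 km/s.
Δv = Δv₁ + Δv₂ = 14.72 + 8.340 = 23.06 km/s.

Δv = 23.1 km/s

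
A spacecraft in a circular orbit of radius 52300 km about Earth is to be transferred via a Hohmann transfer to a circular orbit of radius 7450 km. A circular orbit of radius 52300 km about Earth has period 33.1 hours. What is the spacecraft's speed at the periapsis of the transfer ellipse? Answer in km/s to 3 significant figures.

From Kepler's third law T² = 4π²r³/μ at r = 52300 km, T = 33.1 hours = 33.1 × 3600 s = 1.1916×10^5 s: μ = 4π²r³/T² = 3.97744×10^5 km³/s².
Transfer-ellipse semi-major axis a_t = (r₁ + r₂)/2 = (52300 + 7450)/2 = 29875 km.
The periapsis of the transfer ellipse is at r = 7450 km.
From the vis-viva equation, v = √[μ(2/r − 1/a_t)] = 9.668 km/s.

v = 9.67 km/s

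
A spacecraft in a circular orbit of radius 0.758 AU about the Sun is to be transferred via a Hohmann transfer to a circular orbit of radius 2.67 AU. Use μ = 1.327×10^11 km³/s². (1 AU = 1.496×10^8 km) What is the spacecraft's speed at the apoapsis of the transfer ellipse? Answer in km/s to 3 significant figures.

In km: r₁ = 0.758 × 1.496×10^8 = 1.133968×10^8 km; r₂ = 2.67 × 1.496×10^8 = 3.99432×10^8 km.
Semi-major axis of the transfer orbit: a_t = (1.133968×10^8 + 3.99432×10^8)/2 = 2.564144×10^8 km.
The apoapsis of the transfer ellipse is at r = 3.99432×10^8 km.
Vis-viva: v = √[μ(2/r − 1/a_t)] = √[1.327×10^11 × (2/3.99432×10^8 − 1/2.564144×10^8)] = 12.12 km/s.

v = 12.1 km/s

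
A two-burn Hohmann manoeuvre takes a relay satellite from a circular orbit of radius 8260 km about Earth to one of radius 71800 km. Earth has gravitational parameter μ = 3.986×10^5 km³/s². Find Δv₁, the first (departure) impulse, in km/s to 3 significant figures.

Transfer-ellipse semi-major axis a_t = (r₁ + r₂)/2 = (8260 + 71800)/2 = 40030 km.
Circular speed at r = 8260 km: v_c = √(μ/r) = 6.947 km/s.
Transfer-orbit speed at the same r (vis-viva, a = a_t): v_t = √[μ(2/r − 1/a_t)] = 9.304 km/s.
Δv₁ = |v_t − v_c| = |9.304 − 6.947| = 2.357 km/s.

Δv₁ = 2.36 km/s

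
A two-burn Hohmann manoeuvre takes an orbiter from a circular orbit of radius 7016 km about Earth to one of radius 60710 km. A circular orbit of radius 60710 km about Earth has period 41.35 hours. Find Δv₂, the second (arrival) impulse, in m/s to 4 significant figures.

Δv₂ = 1396 m/s

From Kepler's third law T² = 4π²r³/μ at r = 60710 km, T = 41.35 hours = 41.35 × 3600 s = 1.4886×10^5 s: μ = 4π²r³/T² = 3.98643×10^5 km³/s².
The Hohmann ellipse has a_t = (r₁ + r₂)/2 = 33863 km.
Circular speed at r = 60710 km: v_c = √(μ/r) = 2.562 km/s.
Transfer-orbit speed at the same r (vis-viva, a = a_t): v_t = √[μ(2/r − 1/a_t)] = 1.166 km/s.
Δv₂ = |v_t − v_c| = |1.166 − 2.562| = 1.396 km/s.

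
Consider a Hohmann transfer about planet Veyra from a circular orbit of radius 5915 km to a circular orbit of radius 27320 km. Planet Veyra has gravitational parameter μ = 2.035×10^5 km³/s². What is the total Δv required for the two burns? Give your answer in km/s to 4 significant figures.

Δv = 2.756 km/s

Transfer-ellipse semi-major axis a_t = (r₁ + r₂)/2 = (5915 + 27320)/2 = 16617.5 km.
At r₁ the circular-orbit speed is v₁ = √(μ/r₁) = 5.8655 km/s.
Transfer-orbit speed at r₁ (vis-viva): v_p = √[μ(2/r₁ − 1/a_t)] = 7.5208 km/s.
First burn Δv₁ = |v_p − v₁| = 1.655 km/s.
At r₂, v₂ = √(μ/r₂) = 2.729 km/s.
Transfer-orbit speed at r₂: v_a = √[μ(2/r₂ − 1/a_t)] = 1.628 km/s.
Second burn Δv₂ = |v₂ − v_a| = 1.101 km/s.
Δv = Δv₁ + Δv₂ = 1.655 + 1.101 = 2.756 km/s.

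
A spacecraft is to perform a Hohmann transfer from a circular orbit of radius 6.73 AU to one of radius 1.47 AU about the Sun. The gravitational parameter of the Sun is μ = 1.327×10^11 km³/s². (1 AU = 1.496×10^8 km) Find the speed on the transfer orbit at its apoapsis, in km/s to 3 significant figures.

v = 6.87 km/s

In km: r₁ = 6.73 × 1.496×10^8 = 1.006808×10^9 km; r₂ = 1.47 × 1.496×10^8 = 2.19912×10^8 km.
Semi-major axis of the transfer orbit: a_t = (1.006808×10^9 + 2.19912×10^8)/2 = 6.1336×10^8 km.
The apoapsis of the transfer ellipse is at r = 1.006808×10^9 km.
From the vis-viva equation, v = √[μ(2/r − 1/a_t)] = 6.874 km/s.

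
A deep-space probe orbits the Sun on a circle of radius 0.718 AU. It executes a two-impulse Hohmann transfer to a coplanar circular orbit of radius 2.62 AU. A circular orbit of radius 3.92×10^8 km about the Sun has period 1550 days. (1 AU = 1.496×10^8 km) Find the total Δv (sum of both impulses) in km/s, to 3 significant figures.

From Kepler's third law T² = 4π²r³/μ at r = 3.92×10^8 km, T = 1550 days = 1550 × 86400 s = 1.3392×10^8 s: μ = 4π²r³/T² = 1.32595×10^11 km³/s².
In km: r₁ = 0.718 × 1.496×10^8 = 1.074128×10^8 km; r₂ = 2.62 × 1.496×10^8 = 3.91952×10^8 km.
The Hohmann ellipse has a_t = (r₁ + r₂)/2 = 2.496824×10^8 km.
At r₁ the circular-orbit speed is v₁ = √(μ/r₁) = 35.1346 km/s.
On the transfer ellipse at r₁, vis-viva equation gives v_p = √[μ(2/r₁ − 1/a_t)] = 44.0208 km/s.
First burn Δv₁ = |v_p − v₁| = 8.8862 km/s.
Circular speed at r₂: v₂ = √(μ/r₂) = 18.3928 km/s.
Transfer-orbit speed at r₂: v_a = √[μ(2/r₂ − 1/a_t)] = 12.0637 km/s.
Second burn Δv₂ = |v₂ − v_a| = 6.3291 km/s.
Total Δv = Δv₁ + Δv₂ = 15.22 km/s.

Δv = 15.2 km/s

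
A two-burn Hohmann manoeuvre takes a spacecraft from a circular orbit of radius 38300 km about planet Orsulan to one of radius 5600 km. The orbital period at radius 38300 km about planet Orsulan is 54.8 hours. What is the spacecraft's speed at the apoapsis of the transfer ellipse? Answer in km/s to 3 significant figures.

From Kepler's third law T² = 4π²r³/μ at r = 38300 km, T = 54.8 hours = 54.8 × 3600 s = 1.9728×10^5 s: μ = 4π²r³/T² = 56988.9 km³/s².
Transfer-ellipse semi-major axis a_t = (r₁ + r₂)/2 = (38300 + 5600)/2 = 21950 km.
The apoapsis of the transfer ellipse is at r = 38300 km.
From the vis-viva equation, v = √[μ(2/r − 1/a_t)] = 0.6161 km/s.

v = 0.616 km/s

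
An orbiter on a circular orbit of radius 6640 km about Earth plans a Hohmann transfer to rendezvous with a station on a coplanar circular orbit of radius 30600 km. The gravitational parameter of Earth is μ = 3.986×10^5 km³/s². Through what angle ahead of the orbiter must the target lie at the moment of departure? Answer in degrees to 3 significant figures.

The Hohmann ellipse has a_t = (r₁ + r₂)/2 = 18620 km.
Transfer time t = π√(a_t³/μ) = 12643 s.
The target's mean motion on its circular orbit is ω₂ = √(μ/r₂³) = 1.1795×10^-4 rad/s.
Angle swept by the target during transfer: ω₂·t = 1.4912 rad = 85.44°.
Arrival is 180° from departure on the ellipse, so φ = 180° − 85.44° = 94.6°.

φ = 94.6°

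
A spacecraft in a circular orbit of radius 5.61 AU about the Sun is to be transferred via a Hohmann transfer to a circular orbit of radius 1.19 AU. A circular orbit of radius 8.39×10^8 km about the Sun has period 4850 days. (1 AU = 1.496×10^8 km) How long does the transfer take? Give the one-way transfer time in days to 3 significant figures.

From Kepler's third law T² = 4π²r³/μ at r = 8.39×10^8 km, T = 4850 days = 4850 × 86400 s = 4.1904×10^8 s: μ = 4π²r³/T² = 1.32781×10^11 km³/s².
In km: r₁ = 5.61 × 1.496×10^8 = 8.39256×10^8 km; r₂ = 1.19 × 1.496×10^8 = 1.78024×10^8 km.
Transfer-ellipse semi-major axis a_t = (r₁ + r₂)/2 = (8.39256×10^8 + 1.78024×10^8)/2 = 5.0864×10^8 km.
By Kepler's third law the transfer-orbit period is T = 2π√(a_t³/μ), so t = T/2 = 9.890×10^7 s.
Converting: 9.890×10^7 s ÷ 86400 s/day = 1140 days.

t = 1140 days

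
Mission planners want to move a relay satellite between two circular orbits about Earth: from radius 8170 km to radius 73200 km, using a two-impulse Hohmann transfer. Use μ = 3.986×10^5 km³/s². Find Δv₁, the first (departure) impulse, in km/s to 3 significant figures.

Δv₁ = 2.38 km/s

Semi-major axis of the transfer orbit: a_t = (8170 + 73200)/2 = 40685 km.
Circular speed at r = 8170 km: v_c = √(μ/r) = 6.985 km/s.
Vis-viva on the transfer ellipse at r = 8170 km gives v_t = √[μ(2/r − 1/a_t)] = 9.369 km/s.
Δv₁ = |v_t − v_c| = |9.369 − 6.985| = 2.384 km/s.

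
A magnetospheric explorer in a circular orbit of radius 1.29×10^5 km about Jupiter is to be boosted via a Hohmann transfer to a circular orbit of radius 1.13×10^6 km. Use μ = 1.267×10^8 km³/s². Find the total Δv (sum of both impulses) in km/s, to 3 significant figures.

Δv = 16.4 km/s

Transfer-ellipse semi-major axis a_t = (r₁ + r₂)/2 = (1.290×10^5 + 1.130×10^6)/2 = 6.295×10^5 km.
At r₁ the circular-orbit speed is v₁ = √(μ/r₁) = 31.340 km/s.
Transfer-orbit speed at r₁ (vis-viva): v_p = √[μ(2/r₁ − 1/a_t)] = 41.989 km/s.
First burn Δv₁ = |v_p − v₁| = 10.649 km/s.
At r₂, v₂ = √(μ/r₂) = 10.58886 km/s.
Transfer-orbit speed at r₂: v_a = √[μ(2/r₂ − 1/a_t)] = 4.793427 km/s.
Second burn Δv₂ = |v₂ − v_a| = 5.7954 km/s.
Δv = Δv₁ + Δv₂ = 10.649 + 5.7954 = 16.44 km/s.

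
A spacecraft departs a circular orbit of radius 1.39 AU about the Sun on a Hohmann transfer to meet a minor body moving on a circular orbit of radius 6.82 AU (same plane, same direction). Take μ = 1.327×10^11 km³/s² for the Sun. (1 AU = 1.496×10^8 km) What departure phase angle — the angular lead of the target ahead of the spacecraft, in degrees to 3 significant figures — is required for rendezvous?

φ = 95.9°

In km: r₁ = 1.39 × 1.496×10^8 = 2.07944×10^8 km; r₂ = 6.82 × 1.496×10^8 = 1.020272×10^9 km.
Semi-major axis of the transfer orbit: a_t = (2.07944×10^8 + 1.020272×10^9)/2 = 6.14108×10^8 km.
Transfer time t = π√(a_t³/μ) = 1.31245×10^8 s.
Target angular speed ω₂ = √(μ/r₂³) = 1.11779×10^-8 rad/s.
Angle swept by the target during transfer: ω₂·t = 1.46704 rad = 84.06°.
Arrival is 180° from departure on the ellipse, so φ = 180° − 84.06° = 95.9°.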